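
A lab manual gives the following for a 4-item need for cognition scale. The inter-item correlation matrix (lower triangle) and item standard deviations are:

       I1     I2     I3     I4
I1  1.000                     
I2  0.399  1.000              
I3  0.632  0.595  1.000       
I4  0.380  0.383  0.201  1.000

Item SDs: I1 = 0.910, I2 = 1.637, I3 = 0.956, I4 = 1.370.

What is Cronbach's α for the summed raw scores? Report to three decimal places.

Σσ²ᵢ = 0.910² + 1.637² + 0.956² + 1.370² = 6.2987
Covariances σ_ij = r_ij · s_i · s_j:
  σ(I1,I2) = 0.399 × 0.910 × 1.637 = 0.5944
  σ(I1,I3) = 0.632 × 0.910 × 0.956 = 0.5498
  σ(I1,I4) = 0.380 × 0.910 × 1.370 = 0.4737
  σ(I2,I3) = 0.595 × 1.637 × 0.956 = 0.9312
  σ(I2,I4) = 0.383 × 1.637 × 1.370 = 0.8590
  σ(I3,I4) = 0.201 × 0.956 × 1.370 = 0.2633
σ²_T = Σσ²ᵢ + 2·Σσ_ij = 6.2987 + 2 × 3.6714 = 13.6415
α = (4/3)·(1 − 6.2987/13.6415) = 0.718

α = 0.718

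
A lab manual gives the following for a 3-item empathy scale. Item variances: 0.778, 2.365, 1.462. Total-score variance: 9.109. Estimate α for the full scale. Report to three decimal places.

α = 0.742

ΣVar(i) = 0.778 + 2.365 + 1.462 = 4.605
α = (k/(k−1))·(1 − ΣVar(i)/Var(T)) = (3/2)·(1 − 4.605/9.109) = 0.742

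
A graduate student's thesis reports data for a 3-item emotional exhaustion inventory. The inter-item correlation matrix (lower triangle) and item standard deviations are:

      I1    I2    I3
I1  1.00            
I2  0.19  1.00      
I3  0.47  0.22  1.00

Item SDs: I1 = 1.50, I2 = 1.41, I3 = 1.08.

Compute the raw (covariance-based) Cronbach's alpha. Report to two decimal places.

Cronbach's alpha = 0.54

Σσ²ᵢ = 1.50² + 1.41² + 1.08² = 5.4045
Covariances σ_ij = r_ij · s_i · s_j:
  σ(I1,I2) = 0.19 × 1.50 × 1.41 = 0.4019
  σ(I1,I3) = 0.47 × 1.50 × 1.08 = 0.7614
  σ(I2,I3) = 0.22 × 1.41 × 1.08 = 0.3350
σ²_T = Σσ²ᵢ + 2·Σσ_ij = 5.4045 + 2 × 1.4983 = 8.4011
α = (3/2)·(1 − 5.4045/8.4011) = 0.54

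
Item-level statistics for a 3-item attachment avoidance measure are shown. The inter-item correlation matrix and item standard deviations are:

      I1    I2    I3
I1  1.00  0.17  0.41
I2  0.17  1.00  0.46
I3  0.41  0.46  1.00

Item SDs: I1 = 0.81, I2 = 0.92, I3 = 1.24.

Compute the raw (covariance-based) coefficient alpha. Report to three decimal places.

Σσ²ᵢ = 0.81² + 0.92² + 1.24² = 3.0401
Covariances σ_ij = r_ij · s_i · s_j:
  σ(I1,I2) = 0.17 × 0.81 × 0.92 = 0.1267
  σ(I1,I3) = 0.41 × 0.81 × 1.24 = 0.4118
  σ(I2,I3) = 0.46 × 0.92 × 1.24 = 0.5248
σ²_T = Σσ²ᵢ + 2·Σσ_ij = 3.0401 + 2 × 1.0633 = 5.1667
α = (3/2)·(1 − 3.0401/5.1667) = 0.617

coefficient alpha = 0.617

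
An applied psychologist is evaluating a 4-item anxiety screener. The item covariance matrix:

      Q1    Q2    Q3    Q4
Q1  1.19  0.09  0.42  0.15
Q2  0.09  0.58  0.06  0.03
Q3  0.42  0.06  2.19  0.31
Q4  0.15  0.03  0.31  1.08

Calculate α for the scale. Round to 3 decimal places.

sum of item variances = 1.19 + 0.58 + 2.19 + 1.08 = 5.04
Sum of the distinct covariances = 1.06
Var(T) = 5.04 + 2 × 1.06 = 7.16
α = (k/(k−1))·(1 − sum of item variances/Var(T)) = (4/3)·(1 − 5.04/7.16) = 0.395

α = 0.395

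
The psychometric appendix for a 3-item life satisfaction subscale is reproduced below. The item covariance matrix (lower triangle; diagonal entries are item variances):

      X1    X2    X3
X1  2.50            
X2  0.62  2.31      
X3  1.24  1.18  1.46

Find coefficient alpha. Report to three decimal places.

Σσ²ᵢ = 2.50 + 2.31 + 1.46 = 6.27
Sum of off-diagonal covariances = 3.04
σ²_total = 6.27 + 2 × 3.04 = 12.35
α = (k/(k−1))·(1 − Σσ²ᵢ/σ²_total) = (3/2)·(1 − 6.27/12.35) = 0.738

coefficient alpha = 0.738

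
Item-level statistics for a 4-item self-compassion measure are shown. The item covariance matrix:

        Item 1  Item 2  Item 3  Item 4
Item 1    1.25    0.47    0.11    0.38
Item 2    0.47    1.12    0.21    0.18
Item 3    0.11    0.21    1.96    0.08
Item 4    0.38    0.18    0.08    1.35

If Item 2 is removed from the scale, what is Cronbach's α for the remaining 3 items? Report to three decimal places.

Cronbach's α = 0.300

Remaining items: Item 1, Item 3, Item 4 (k = 3).
Σσᵢ² = 1.25 + 1.96 + 1.35 = 4.56
total variance = 4.56 + 2 × 0.57 = 5.70
α (item deleted) = (3/2)·(1 − 4.56/5.70) = 0.300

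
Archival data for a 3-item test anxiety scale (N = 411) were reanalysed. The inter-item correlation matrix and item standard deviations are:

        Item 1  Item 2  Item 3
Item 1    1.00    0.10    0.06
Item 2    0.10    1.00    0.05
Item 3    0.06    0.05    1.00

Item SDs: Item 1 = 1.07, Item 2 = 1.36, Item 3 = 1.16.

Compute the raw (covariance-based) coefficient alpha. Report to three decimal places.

Σσ²ᵢ = 1.07² + 1.36² + 1.16² = 4.3401
Covariances σ_ij = r_ij · s_i · s_j:
  σ(Item 1,Item 2) = 0.10 × 1.07 × 1.36 = 0.1455
  σ(Item 1,Item 3) = 0.06 × 1.07 × 1.16 = 0.0745
  σ(Item 2,Item 3) = 0.05 × 1.36 × 1.16 = 0.0789
σ²_T = Σσ²ᵢ + 2·Σσ_ij = 4.3401 + 2 × 0.2989 = 4.9379
α = (3/2)·(1 − 4.3401/4.9379) = 0.182

α = 0.182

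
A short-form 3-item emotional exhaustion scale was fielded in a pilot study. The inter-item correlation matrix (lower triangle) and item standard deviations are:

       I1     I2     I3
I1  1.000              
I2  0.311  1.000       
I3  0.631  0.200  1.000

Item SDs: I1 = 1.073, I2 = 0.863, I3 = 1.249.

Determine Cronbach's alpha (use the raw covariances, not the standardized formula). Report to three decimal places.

Σσ²ᵢ = 1.073² + 0.863² + 1.249² = 3.4561
Covariances σ_ij = r_ij · s_i · s_j:
  σ(I1,I2) = 0.311 × 1.073 × 0.863 = 0.2880
  σ(I1,I3) = 0.631 × 1.073 × 1.249 = 0.8457
  σ(I2,I3) = 0.200 × 0.863 × 1.249 = 0.2156
σ²_T = Σσ²ᵢ + 2·Σσ_ij = 3.4561 + 2 × 1.3493 = 6.1547
α = (3/2)·(1 − 3.4561/6.1547) = 0.658

Cronbach's alpha = 0.658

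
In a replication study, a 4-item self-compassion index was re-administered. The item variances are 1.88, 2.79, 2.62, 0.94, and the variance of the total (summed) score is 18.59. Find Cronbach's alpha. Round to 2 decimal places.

Σσᵢ² = 1.88 + 2.79 + 2.62 + 0.94 = 8.23
α = (k/(k−1))·(1 − Σσᵢ²/σ²_T) = (4/3)·(1 − 8.23/18.59) = 0.74

α = 0.74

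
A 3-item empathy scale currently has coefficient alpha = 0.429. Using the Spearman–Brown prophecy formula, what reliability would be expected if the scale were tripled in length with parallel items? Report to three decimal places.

predicted reliability = 0.693

Length factor m = 3
α' = m·α / (1 + (m−1)·α)
   = 3 × 0.429 / (1 + (3 − 1) × 0.429)
   = 1.2870 / 1.8580 = 0.693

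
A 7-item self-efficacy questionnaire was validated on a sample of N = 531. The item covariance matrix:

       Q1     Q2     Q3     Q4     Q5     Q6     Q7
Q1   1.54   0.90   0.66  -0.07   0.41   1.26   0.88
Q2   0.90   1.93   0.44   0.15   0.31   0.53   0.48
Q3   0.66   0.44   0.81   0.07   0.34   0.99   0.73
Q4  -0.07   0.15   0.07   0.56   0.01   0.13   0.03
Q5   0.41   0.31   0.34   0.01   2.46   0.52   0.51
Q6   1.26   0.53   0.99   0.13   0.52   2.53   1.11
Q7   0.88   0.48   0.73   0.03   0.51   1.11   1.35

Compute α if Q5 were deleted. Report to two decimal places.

Remaining items: Q1, Q2, Q3, Q4, Q6, Q7 (k = 6).
ΣVar(i) = 1.54 + 1.93 + 0.81 + 0.56 + 2.53 + 1.35 = 8.72
σ²_T = 8.72 + 2 × 8.29 = 25.30
α (item deleted) = (6/5)·(1 − 8.72/25.30) = 0.79

α = 0.79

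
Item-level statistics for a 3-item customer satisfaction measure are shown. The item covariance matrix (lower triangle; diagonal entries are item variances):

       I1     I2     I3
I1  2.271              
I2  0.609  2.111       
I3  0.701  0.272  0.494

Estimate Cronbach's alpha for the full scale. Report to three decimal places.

sum of item variances = 2.271 + 2.111 + 0.494 = 4.876
Σ_{i<j} σ_ij = 1.582
σ²_T = 4.876 + 2 × 1.582 = 8.040
α = (k/(k−1))·(1 − sum of item variances/σ²_T) = (3/2)·(1 − 4.876/8.040) = 0.590

Cronbach's alpha = 0.590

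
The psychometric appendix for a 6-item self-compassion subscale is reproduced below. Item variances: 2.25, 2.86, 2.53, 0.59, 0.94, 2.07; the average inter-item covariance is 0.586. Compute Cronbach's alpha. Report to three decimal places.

Cronbach's alpha = 0.732

sum of item variances = 2.25 + 2.86 + 2.53 + 0.59 + 0.94 + 2.07 = 11.24
Sum of the 15 distinct covariances = 15 × 0.586 = 8.790
Var(T) = sum of item variances + 2·Σcov = 11.24 + 2 × 8.790 = 28.820
α = (6/5)·(1 − 11.24/28.820) = 0.732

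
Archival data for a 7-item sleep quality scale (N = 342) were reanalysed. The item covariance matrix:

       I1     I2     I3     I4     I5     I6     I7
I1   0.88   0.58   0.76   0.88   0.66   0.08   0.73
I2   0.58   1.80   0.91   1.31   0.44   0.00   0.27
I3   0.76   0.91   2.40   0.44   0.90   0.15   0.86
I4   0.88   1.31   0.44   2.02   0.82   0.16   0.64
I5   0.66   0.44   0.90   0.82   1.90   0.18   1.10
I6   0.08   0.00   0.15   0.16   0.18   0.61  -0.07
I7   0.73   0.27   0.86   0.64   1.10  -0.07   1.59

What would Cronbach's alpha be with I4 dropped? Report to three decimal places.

α = 0.746

Remaining items: I1, I2, I3, I5, I6, I7 (k = 6).
Σσ²ᵢ = 0.88 + 1.80 + 2.40 + 1.90 + 0.61 + 1.59 = 9.18
σ²_total = 9.18 + 2 × 7.55 = 24.28
α (item deleted) = (6/5)·(1 − 9.18/24.28) = 0.746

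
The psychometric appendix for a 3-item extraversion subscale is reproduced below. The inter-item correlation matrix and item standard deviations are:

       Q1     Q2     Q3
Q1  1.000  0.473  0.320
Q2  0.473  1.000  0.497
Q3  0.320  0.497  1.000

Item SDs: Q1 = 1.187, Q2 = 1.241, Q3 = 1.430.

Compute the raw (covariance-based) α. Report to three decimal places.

α = 0.689

Σσ²ᵢ = 1.187² + 1.241² + 1.430² = 4.9939
Covariances σ_ij = r_ij · s_i · s_j:
  σ(Q1,Q2) = 0.473 × 1.187 × 1.241 = 0.6968
  σ(Q1,Q3) = 0.320 × 1.187 × 1.430 = 0.5432
  σ(Q2,Q3) = 0.497 × 1.241 × 1.430 = 0.8820
σ²_T = Σσ²ᵢ + 2·Σσ_ij = 4.9939 + 2 × 2.1220 = 9.2379
α = (3/2)·(1 − 4.9939/9.2379) = 0.689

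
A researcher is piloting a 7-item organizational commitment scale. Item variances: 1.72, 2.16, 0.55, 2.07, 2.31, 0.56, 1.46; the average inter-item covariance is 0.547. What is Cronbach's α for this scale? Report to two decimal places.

Σσᵢ² = 1.72 + 2.16 + 0.55 + 2.07 + 2.31 + 0.56 + 1.46 = 10.83
Sum of the 21 distinct covariances = 21 × 0.547 = 11.487
σ²_T = Σσᵢ² + 2·Σcov = 10.83 + 2 × 11.487 = 33.804
α = (7/6)·(1 − 10.83/33.804) = 0.79

Cronbach's α = 0.79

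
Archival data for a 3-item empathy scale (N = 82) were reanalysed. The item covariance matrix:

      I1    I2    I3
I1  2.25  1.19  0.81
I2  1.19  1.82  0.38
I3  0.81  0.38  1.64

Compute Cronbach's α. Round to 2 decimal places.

sum of item variances = 2.25 + 1.82 + 1.64 = 5.71
Sum of the distinct covariances = 2.38
σ²_total = 5.71 + 2 × 2.38 = 10.47
α = (k/(k−1))·(1 − sum of item variances/σ²_total) = (3/2)·(1 − 5.71/10.47) = 0.68

Cronbach's α = 0.68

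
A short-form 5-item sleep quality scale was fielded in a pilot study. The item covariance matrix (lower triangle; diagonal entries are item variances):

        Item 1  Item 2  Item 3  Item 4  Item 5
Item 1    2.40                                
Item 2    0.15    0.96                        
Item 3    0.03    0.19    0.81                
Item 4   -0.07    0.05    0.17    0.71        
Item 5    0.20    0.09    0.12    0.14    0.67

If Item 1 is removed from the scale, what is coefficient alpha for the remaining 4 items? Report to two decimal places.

Remaining items: Item 2, Item 3, Item 4, Item 5 (k = 4).
Σσ²ᵢ = 0.96 + 0.81 + 0.71 + 0.67 = 3.15
Var(T) = 3.15 + 2 × 0.76 = 4.67
α (item deleted) = (4/3)·(1 − 3.15/4.67) = 0.43

coefficient alpha = 0.43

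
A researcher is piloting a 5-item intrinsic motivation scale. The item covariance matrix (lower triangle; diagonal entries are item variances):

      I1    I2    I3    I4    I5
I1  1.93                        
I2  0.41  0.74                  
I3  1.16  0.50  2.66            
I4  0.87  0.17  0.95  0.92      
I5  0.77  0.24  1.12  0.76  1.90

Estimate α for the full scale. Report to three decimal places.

ΣVar(i) = 1.93 + 0.74 + 2.66 + 0.92 + 1.90 = 8.15
Σ_{i<j} σ_ij = 6.95
Var(T) = 8.15 + 2 × 6.95 = 22.05
α = (k/(k−1))·(1 − ΣVar(i)/Var(T)) = (5/4)·(1 − 8.15/22.05) = 0.788

α = 0.788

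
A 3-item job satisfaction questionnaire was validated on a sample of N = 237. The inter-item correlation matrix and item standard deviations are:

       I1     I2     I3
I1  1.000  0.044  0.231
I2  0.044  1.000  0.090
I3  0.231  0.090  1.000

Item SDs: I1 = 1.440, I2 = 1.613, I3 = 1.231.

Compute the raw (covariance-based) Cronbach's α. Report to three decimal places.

Σσ²ᵢ = 1.440² + 1.613² + 1.231² = 6.1907
Covariances σ_ij = r_ij · s_i · s_j:
  σ(I1,I2) = 0.044 × 1.440 × 1.613 = 0.1022
  σ(I1,I3) = 0.231 × 1.440 × 1.231 = 0.4095
  σ(I2,I3) = 0.090 × 1.613 × 1.231 = 0.1787
σ²_T = Σσ²ᵢ + 2·Σσ_ij = 6.1907 + 2 × 0.6904 = 7.5715
α = (3/2)·(1 − 6.1907/7.5715) = 0.274

α = 0.274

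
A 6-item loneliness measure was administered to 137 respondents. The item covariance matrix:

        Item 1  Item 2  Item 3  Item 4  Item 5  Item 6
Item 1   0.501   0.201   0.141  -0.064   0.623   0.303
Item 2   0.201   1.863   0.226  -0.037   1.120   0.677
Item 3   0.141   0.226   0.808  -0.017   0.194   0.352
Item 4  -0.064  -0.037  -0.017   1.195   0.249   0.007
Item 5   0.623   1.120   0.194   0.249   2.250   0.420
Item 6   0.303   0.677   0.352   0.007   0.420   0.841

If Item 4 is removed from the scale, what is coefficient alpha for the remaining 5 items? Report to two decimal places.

Remaining items: Item 1, Item 2, Item 3, Item 5, Item 6 (k = 5).
Σσ²ᵢ = 0.501 + 1.863 + 0.808 + 2.250 + 0.841 = 6.263
Var(T) = 6.263 + 2 × 4.257 = 14.777
α (item deleted) = (5/4)·(1 − 6.263/14.777) = 0.72

α = 0.72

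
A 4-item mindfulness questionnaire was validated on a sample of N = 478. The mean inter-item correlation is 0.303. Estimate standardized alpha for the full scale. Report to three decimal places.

standardized alpha = 0.635

Standardized α = k·r̄ / (1 + (k−1)·r̄) = 4 × 0.303 / (1 + 3 × 0.303)
  = 1.2120 / 1.9090 = 0.635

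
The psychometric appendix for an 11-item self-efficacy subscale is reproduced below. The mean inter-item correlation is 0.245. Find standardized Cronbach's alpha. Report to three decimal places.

Standardized α = k·r̄ / (1 + (k−1)·r̄) = 11 × 0.245 / (1 + 10 × 0.245)
  = 2.6950 / 3.4500 = 0.781

α = 0.781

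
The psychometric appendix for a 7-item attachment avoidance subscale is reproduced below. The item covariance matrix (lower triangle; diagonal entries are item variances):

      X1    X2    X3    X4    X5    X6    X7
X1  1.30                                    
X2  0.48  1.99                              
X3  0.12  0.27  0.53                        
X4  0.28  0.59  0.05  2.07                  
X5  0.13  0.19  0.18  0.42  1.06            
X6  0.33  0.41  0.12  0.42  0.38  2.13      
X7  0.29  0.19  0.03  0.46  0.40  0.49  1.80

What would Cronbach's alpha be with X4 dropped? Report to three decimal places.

Remaining items: X1, X2, X3, X5, X6, X7 (k = 6).
Σσ²ᵢ = 1.30 + 1.99 + 0.53 + 1.06 + 2.13 + 1.80 = 8.81
σ²_total = 8.81 + 2 × 4.01 = 16.83
α (item deleted) = (6/5)·(1 − 8.81/16.83) = 0.572

α = 0.572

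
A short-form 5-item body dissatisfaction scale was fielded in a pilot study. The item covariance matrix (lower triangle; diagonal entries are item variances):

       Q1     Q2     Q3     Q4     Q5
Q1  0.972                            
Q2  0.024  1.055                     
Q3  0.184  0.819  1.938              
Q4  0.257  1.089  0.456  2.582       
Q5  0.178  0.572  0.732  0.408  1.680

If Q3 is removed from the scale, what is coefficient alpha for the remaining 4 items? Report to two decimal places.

α = 0.59

Remaining items: Q1, Q2, Q4, Q5 (k = 4).
Σσᵢ² = 0.972 + 1.055 + 2.582 + 1.680 = 6.289
σ²_total = 6.289 + 2 × 2.528 = 11.345
α (item deleted) = (4/3)·(1 − 6.289/11.345) = 0.59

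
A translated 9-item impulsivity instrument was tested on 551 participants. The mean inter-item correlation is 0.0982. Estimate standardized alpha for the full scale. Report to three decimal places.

standardized alpha = 0.495

Standardized α = k·r̄ / (1 + (k−1)·r̄) = 9 × 0.0982 / (1 + 8 × 0.0982)
  = 0.8838 / 1.7856 = 0.495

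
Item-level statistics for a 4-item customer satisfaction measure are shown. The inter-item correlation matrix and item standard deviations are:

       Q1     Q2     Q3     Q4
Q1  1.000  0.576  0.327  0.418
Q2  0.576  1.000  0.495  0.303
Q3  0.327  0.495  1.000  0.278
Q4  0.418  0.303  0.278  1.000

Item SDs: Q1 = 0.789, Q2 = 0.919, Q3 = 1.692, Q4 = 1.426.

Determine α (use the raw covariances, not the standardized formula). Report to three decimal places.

Σσ²ᵢ = 0.789² + 0.919² + 1.692² + 1.426² = 6.3634
Covariances σ_ij = r_ij · s_i · s_j:
  σ(Q1,Q2) = 0.576 × 0.789 × 0.919 = 0.4177
  σ(Q1,Q3) = 0.327 × 0.789 × 1.692 = 0.4365
  σ(Q1,Q4) = 0.418 × 0.789 × 1.426 = 0.4703
  σ(Q2,Q3) = 0.495 × 0.919 × 1.692 = 0.7697
  σ(Q2,Q4) = 0.303 × 0.919 × 1.426 = 0.3971
  σ(Q3,Q4) = 0.278 × 1.692 × 1.426 = 0.6708
σ²_T = Σσ²ᵢ + 2·Σσ_ij = 6.3634 + 2 × 3.1621 = 12.6876
α = (4/3)·(1 − 6.3634/12.6876) = 0.665

α = 0.665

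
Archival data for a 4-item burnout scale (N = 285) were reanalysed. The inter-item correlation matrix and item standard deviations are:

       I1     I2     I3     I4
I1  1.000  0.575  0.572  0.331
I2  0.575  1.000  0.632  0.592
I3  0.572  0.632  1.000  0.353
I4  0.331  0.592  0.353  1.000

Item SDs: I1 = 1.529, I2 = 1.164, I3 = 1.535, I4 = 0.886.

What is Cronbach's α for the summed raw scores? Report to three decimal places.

Σσ²ᵢ = 1.529² + 1.164² + 1.535² + 0.886² = 6.8340
Covariances σ_ij = r_ij · s_i · s_j:
  σ(I1,I2) = 0.575 × 1.529 × 1.164 = 1.0234
  σ(I1,I3) = 0.572 × 1.529 × 1.535 = 1.3425
  σ(I1,I4) = 0.331 × 1.529 × 0.886 = 0.4484
  σ(I2,I3) = 0.632 × 1.164 × 1.535 = 1.1292
  σ(I2,I4) = 0.592 × 1.164 × 0.886 = 0.6105
  σ(I3,I4) = 0.353 × 1.535 × 0.886 = 0.4801
σ²_T = Σσ²ᵢ + 2·Σσ_ij = 6.8340 + 2 × 5.0341 = 16.9022
α = (4/3)·(1 − 6.8340/16.9022) = 0.794

Cronbach's α = 0.794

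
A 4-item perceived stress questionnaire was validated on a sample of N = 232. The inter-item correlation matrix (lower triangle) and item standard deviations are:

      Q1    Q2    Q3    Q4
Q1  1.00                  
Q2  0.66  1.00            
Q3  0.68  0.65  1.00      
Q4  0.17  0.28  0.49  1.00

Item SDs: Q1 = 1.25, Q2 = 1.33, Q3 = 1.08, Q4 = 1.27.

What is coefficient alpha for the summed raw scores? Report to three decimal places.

Σσ²ᵢ = 1.25² + 1.33² + 1.08² + 1.27² = 6.1107
Covariances σ_ij = r_ij · s_i · s_j:
  σ(Q1,Q2) = 0.66 × 1.25 × 1.33 = 1.0973
  σ(Q1,Q3) = 0.68 × 1.25 × 1.08 = 0.9180
  σ(Q1,Q4) = 0.17 × 1.25 × 1.27 = 0.2699
  σ(Q2,Q3) = 0.65 × 1.33 × 1.08 = 0.9337
  σ(Q2,Q4) = 0.28 × 1.33 × 1.27 = 0.4729
  σ(Q3,Q4) = 0.49 × 1.08 × 1.27 = 0.6721
σ²_T = Σσ²ᵢ + 2·Σσ_ij = 6.1107 + 2 × 4.3639 = 14.8385
α = (4/3)·(1 − 6.1107/14.8385) = 0.784

coefficient alpha = 0.784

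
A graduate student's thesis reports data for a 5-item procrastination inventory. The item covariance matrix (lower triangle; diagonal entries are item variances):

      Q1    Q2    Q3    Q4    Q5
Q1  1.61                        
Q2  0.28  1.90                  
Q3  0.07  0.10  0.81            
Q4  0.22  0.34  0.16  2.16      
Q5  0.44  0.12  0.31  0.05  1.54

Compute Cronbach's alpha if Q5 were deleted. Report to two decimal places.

Cronbach's alpha = 0.35

Remaining items: Q1, Q2, Q3, Q4 (k = 4).
Σσ²ᵢ = 1.61 + 1.90 + 0.81 + 2.16 = 6.48
total variance = 6.48 + 2 × 1.17 = 8.82
α (item deleted) = (4/3)·(1 − 6.48/8.82) = 0.35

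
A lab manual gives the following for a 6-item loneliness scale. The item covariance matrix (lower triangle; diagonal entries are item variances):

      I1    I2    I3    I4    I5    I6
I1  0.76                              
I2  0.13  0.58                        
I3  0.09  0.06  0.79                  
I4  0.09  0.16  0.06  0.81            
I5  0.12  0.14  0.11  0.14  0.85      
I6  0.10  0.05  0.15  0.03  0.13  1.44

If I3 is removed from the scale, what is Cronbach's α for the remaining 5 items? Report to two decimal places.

Remaining items: I1, I2, I4, I5, I6 (k = 5).
Σσ²ᵢ = 0.76 + 0.58 + 0.81 + 0.85 + 1.44 = 4.44
total variance = 4.44 + 2 × 1.09 = 6.62
α (item deleted) = (5/4)·(1 − 4.44/6.62) = 0.41

Cronbach's α = 0.41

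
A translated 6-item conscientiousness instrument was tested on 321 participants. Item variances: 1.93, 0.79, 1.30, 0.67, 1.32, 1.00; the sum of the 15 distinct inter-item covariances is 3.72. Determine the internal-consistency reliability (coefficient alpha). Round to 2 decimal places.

α = 0.62

sum of item variances = 1.93 + 0.79 + 1.30 + 0.67 + 1.32 + 1.00 = 7.01
Sum of distinct covariances = 3.72
σ²_T = sum of item variances + 2·Σcov = 7.01 + 2 × 3.72 = 14.45
α = (6/5)·(1 − 7.01/14.45) = 0.62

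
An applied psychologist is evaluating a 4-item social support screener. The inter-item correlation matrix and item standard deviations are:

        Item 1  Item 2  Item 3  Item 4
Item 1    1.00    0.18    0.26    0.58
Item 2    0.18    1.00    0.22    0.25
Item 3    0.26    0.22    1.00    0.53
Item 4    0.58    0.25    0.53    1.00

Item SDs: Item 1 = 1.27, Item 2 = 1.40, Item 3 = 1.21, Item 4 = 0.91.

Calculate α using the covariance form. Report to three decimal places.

Σσ²ᵢ = 1.27² + 1.40² + 1.21² + 0.91² = 5.8651
Covariances σ_ij = r_ij · s_i · s_j:
  σ(Item 1,Item 2) = 0.18 × 1.27 × 1.40 = 0.3200
  σ(Item 1,Item 3) = 0.26 × 1.27 × 1.21 = 0.3995
  σ(Item 1,Item 4) = 0.58 × 1.27 × 0.91 = 0.6703
  σ(Item 2,Item 3) = 0.22 × 1.40 × 1.21 = 0.3727
  σ(Item 2,Item 4) = 0.25 × 1.40 × 0.91 = 0.3185
  σ(Item 3,Item 4) = 0.53 × 1.21 × 0.91 = 0.5836
σ²_T = Σσ²ᵢ + 2·Σσ_ij = 5.8651 + 2 × 2.6646 = 11.1943
α = (4/3)·(1 − 5.8651/11.1943) = 0.635

α = 0.635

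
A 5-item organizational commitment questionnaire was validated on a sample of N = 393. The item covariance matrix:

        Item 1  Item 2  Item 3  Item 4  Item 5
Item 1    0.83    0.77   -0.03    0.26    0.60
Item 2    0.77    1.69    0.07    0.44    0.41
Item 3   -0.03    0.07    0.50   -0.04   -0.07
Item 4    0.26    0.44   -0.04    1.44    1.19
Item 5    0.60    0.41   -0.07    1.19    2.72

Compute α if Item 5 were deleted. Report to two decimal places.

α = 0.53

Remaining items: Item 1, Item 2, Item 3, Item 4 (k = 4).
sum of item variances = 0.83 + 1.69 + 0.50 + 1.44 = 4.46
σ²_total = 4.46 + 2 × 1.47 = 7.40
α (item deleted) = (4/3)·(1 − 4.46/7.40) = 0.53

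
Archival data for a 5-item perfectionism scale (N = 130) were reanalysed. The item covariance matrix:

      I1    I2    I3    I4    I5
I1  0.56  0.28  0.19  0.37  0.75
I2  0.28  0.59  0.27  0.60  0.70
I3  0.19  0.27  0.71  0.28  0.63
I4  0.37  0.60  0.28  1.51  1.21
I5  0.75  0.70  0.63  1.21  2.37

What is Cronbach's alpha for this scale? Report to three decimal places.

ΣVar(i) = 0.56 + 0.59 + 0.71 + 1.51 + 2.37 = 5.74
Sum of the distinct covariances = 5.28
σ²_total = 5.74 + 2 × 5.28 = 16.30
α = (k/(k−1))·(1 − ΣVar(i)/σ²_total) = (5/4)·(1 − 5.74/16.30) = 0.810

α = 0.810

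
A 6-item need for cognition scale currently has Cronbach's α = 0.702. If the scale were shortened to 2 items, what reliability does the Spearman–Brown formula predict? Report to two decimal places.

predicted reliability = 0.44

Length factor m = 2/6 = 0.3333
α' = m·α / (1 − (1−m)·α)
   = 2/6 × 0.702 / (1 − (1 − 2/6) × 0.702)
   = 0.2340 / 0.5320 = 0.44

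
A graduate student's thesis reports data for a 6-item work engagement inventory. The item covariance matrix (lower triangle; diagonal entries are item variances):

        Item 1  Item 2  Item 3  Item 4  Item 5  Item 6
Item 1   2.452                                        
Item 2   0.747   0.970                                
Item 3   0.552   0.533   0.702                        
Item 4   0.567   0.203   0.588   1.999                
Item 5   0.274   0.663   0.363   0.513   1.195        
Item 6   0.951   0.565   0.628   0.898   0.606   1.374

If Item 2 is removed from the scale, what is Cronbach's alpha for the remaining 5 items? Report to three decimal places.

Remaining items: Item 1, Item 3, Item 4, Item 5, Item 6 (k = 5).
Σσᵢ² = 2.452 + 0.702 + 1.999 + 1.195 + 1.374 = 7.722
total variance = 7.722 + 2 × 5.940 = 19.602
α (item deleted) = (5/4)·(1 − 7.722/19.602) = 0.758

α = 0.758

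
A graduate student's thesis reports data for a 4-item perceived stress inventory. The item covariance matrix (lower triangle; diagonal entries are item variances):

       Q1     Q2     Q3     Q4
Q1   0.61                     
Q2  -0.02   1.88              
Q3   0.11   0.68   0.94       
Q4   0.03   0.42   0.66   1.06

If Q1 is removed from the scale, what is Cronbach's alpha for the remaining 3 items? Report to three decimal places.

α = 0.714

Remaining items: Q2, Q3, Q4 (k = 3).
ΣVar(i) = 1.88 + 0.94 + 1.06 = 3.88
σ²_total = 3.88 + 2 × 1.76 = 7.40
α (item deleted) = (3/2)·(1 − 3.88/7.40) = 0.714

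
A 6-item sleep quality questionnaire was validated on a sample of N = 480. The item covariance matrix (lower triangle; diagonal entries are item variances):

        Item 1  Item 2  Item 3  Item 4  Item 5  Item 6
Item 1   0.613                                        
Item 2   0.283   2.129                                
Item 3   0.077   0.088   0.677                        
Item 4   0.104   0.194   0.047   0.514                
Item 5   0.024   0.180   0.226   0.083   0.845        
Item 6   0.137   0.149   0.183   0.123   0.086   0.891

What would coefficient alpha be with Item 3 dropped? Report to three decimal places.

α = 0.442

Remaining items: Item 1, Item 2, Item 4, Item 5, Item 6 (k = 5).
sum of item variances = 0.613 + 2.129 + 0.514 + 0.845 + 0.891 = 4.992
total variance = 4.992 + 2 × 1.363 = 7.718
α (item deleted) = (5/4)·(1 − 4.992/7.718) = 0.442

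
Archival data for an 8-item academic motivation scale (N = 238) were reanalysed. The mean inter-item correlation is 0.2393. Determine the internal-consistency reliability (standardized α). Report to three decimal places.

α = 0.716

Standardized α = k·r̄ / (1 + (k−1)·r̄) = 8 × 0.2393 / (1 + 7 × 0.2393)
  = 1.9144 / 2.6751 = 0.716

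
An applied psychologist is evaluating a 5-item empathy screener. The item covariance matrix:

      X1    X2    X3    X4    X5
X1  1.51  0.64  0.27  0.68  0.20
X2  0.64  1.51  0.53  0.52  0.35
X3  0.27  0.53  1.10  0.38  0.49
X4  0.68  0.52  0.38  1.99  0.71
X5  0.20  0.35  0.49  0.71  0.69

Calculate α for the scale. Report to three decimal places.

α = 0.730

Σσᵢ² = 1.51 + 1.51 + 1.10 + 1.99 + 0.69 = 6.80
Σ_{i<j} σ_ij = 4.77
σ²_T = 6.80 + 2 × 4.77 = 16.34
α = (k/(k−1))·(1 − Σσᵢ²/σ²_T) = (5/4)·(1 − 6.80/16.34) = 0.730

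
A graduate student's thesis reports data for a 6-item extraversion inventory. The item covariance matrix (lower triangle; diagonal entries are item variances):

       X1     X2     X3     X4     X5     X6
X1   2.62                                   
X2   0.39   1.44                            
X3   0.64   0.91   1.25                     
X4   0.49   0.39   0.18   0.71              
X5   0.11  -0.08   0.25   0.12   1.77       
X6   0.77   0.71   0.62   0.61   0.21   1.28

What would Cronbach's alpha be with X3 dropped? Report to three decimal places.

Remaining items: X1, X2, X4, X5, X6 (k = 5).
Σσ²ᵢ = 2.62 + 1.44 + 0.71 + 1.77 + 1.28 = 7.82
σ²_T = 7.82 + 2 × 3.72 = 15.26
α (item deleted) = (5/4)·(1 − 7.82/15.26) = 0.609

Cronbach's alpha = 0.609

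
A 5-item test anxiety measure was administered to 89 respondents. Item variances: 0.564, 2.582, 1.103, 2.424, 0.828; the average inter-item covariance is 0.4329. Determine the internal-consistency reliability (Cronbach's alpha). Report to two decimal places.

ΣVar(i) = 0.564 + 2.582 + 1.103 + 2.424 + 0.828 = 7.501
Sum of the 10 distinct covariances = 10 × 0.4329 = 4.3290
total variance = ΣVar(i) + 2·Σcov = 7.501 + 2 × 4.3290 = 16.1590
α = (5/4)·(1 − 7.501/16.1590) = 0.67

α = 0.67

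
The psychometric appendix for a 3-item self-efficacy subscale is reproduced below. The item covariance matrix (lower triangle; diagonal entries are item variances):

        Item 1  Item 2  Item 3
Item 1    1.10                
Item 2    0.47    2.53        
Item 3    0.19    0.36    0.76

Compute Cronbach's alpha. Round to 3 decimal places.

ΣVar(i) = 1.10 + 2.53 + 0.76 = 4.39
Sum of off-diagonal covariances = 1.02
total variance = 4.39 + 2 × 1.02 = 6.43
α = (k/(k−1))·(1 − ΣVar(i)/total variance) = (3/2)·(1 − 4.39/6.43) = 0.476

α = 0.476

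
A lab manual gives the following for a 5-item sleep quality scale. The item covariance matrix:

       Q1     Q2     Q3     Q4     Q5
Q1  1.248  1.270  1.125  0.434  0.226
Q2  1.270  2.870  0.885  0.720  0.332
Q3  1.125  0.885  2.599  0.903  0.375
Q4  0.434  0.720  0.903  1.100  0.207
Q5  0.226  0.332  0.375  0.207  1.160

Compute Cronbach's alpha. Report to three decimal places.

α = 0.738

sum of item variances = 1.248 + 2.870 + 2.599 + 1.100 + 1.160 = 8.977
Sum of the distinct covariances = 6.477
σ²_total = 8.977 + 2 × 6.477 = 21.931
α = (k/(k−1))·(1 − sum of item variances/σ²_total) = (5/4)·(1 − 8.977/21.931) = 0.738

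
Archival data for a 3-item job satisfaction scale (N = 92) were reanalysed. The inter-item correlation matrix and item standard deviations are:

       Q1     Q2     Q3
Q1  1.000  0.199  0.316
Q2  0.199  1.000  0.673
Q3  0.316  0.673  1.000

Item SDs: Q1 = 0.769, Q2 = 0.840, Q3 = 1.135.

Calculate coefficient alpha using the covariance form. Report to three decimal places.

coefficient alpha = 0.671

Σσ²ᵢ = 0.769² + 0.840² + 1.135² = 2.5852
Covariances σ_ij = r_ij · s_i · s_j:
  σ(Q1,Q2) = 0.199 × 0.769 × 0.840 = 0.1285
  σ(Q1,Q3) = 0.316 × 0.769 × 1.135 = 0.2758
  σ(Q2,Q3) = 0.673 × 0.840 × 1.135 = 0.6416
σ²_T = Σσ²ᵢ + 2·Σσ_ij = 2.5852 + 2 × 1.0459 = 4.6770
α = (3/2)·(1 − 2.5852/4.6770) = 0.671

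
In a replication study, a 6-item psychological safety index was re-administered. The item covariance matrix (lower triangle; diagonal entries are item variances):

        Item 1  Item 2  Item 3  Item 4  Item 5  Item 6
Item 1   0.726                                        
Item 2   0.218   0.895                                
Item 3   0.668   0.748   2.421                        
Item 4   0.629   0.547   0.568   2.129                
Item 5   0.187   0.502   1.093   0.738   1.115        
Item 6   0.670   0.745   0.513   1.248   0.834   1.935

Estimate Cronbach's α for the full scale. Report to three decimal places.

ΣVar(i) = 0.726 + 0.895 + 2.421 + 2.129 + 1.115 + 1.935 = 9.221
Sum of the distinct covariances = 9.908
σ²_total = 9.221 + 2 × 9.908 = 29.037
α = (k/(k−1))·(1 − ΣVar(i)/σ²_total) = (6/5)·(1 − 9.221/29.037) = 0.819

α = 0.819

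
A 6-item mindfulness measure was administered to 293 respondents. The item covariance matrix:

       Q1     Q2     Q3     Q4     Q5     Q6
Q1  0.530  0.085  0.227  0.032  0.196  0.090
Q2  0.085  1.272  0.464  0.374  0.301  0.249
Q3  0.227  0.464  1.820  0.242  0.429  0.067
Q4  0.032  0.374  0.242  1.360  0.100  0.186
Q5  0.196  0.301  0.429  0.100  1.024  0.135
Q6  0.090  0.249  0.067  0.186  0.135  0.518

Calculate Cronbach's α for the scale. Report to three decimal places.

Σσᵢ² = 0.530 + 1.272 + 1.820 + 1.360 + 1.024 + 0.518 = 6.524
Sum of the distinct covariances = 3.177
Var(T) = 6.524 + 2 × 3.177 = 12.878
α = (k/(k−1))·(1 − Σσᵢ²/Var(T)) = (6/5)·(1 − 6.524/12.878) = 0.592

α = 0.592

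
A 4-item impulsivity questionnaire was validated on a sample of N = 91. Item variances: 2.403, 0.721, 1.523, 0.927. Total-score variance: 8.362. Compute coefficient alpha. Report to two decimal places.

coefficient alpha = 0.44

ΣVar(i) = 2.403 + 0.721 + 1.523 + 0.927 = 5.574
α = (k/(k−1))·(1 − ΣVar(i)/total variance) = (4/3)·(1 − 5.574/8.362) = 0.44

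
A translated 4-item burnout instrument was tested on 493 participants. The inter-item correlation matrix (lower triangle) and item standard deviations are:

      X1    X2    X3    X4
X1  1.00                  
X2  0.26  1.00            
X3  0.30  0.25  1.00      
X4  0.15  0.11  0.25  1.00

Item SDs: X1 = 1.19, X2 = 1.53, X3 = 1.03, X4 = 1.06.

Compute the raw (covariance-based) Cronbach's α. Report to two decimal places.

α = 0.52

Σσ²ᵢ = 1.19² + 1.53² + 1.03² + 1.06² = 5.9415
Covariances σ_ij = r_ij · s_i · s_j:
  σ(X1,X2) = 0.26 × 1.19 × 1.53 = 0.4734
  σ(X1,X3) = 0.30 × 1.19 × 1.03 = 0.3677
  σ(X1,X4) = 0.15 × 1.19 × 1.06 = 0.1892
  σ(X2,X3) = 0.25 × 1.53 × 1.03 = 0.3940
  σ(X2,X4) = 0.11 × 1.53 × 1.06 = 0.1784
  σ(X3,X4) = 0.25 × 1.03 × 1.06 = 0.2730
σ²_T = Σσ²ᵢ + 2·Σσ_ij = 5.9415 + 2 × 1.8757 = 9.6929
α = (4/3)·(1 − 5.9415/9.6929) = 0.52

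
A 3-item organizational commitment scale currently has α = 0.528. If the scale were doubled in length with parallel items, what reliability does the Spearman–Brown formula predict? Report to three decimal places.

predicted reliability = 0.691

Length factor m = 2
α' = m·α / (1 + (m−1)·α)
   = 2 × 0.528 / (1 + (2 − 1) × 0.528)
   = 1.0560 / 1.5280 = 0.691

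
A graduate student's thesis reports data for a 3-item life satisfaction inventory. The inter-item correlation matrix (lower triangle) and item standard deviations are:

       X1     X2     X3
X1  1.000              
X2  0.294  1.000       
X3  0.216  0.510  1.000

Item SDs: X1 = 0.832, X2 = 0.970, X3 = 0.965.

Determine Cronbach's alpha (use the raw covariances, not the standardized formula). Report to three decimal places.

Σσ²ᵢ = 0.832² + 0.970² + 0.965² = 2.5643
Covariances σ_ij = r_ij · s_i · s_j:
  σ(X1,X2) = 0.294 × 0.832 × 0.970 = 0.2373
  σ(X1,X3) = 0.216 × 0.832 × 0.965 = 0.1734
  σ(X2,X3) = 0.510 × 0.970 × 0.965 = 0.4774
σ²_T = Σσ²ᵢ + 2·Σσ_ij = 2.5643 + 2 × 0.8881 = 4.3405
α = (3/2)·(1 − 2.5643/4.3405) = 0.614

Cronbach's alpha = 0.614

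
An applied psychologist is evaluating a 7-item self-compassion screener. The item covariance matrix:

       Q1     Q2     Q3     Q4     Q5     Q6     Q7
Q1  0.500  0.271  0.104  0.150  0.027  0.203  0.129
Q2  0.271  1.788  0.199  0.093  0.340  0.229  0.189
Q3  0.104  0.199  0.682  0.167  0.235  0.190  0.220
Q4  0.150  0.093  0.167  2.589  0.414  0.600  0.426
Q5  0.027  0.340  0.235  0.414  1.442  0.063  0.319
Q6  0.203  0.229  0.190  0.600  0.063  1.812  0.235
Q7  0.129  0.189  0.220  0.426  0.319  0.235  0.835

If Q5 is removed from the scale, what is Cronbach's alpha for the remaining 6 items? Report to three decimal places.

α = 0.544

Remaining items: Q1, Q2, Q3, Q4, Q6, Q7 (k = 6).
sum of item variances = 0.500 + 1.788 + 0.682 + 2.589 + 1.812 + 0.835 = 8.206
Var(T) = 8.206 + 2 × 3.405 = 15.016
α (item deleted) = (6/5)·(1 − 8.206/15.016) = 0.544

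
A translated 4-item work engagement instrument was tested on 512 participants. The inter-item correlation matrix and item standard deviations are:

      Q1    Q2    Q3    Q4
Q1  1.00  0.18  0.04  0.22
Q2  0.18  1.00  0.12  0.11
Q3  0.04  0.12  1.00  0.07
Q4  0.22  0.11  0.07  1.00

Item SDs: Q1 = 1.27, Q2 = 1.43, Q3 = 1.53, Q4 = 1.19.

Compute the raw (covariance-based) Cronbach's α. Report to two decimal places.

Cronbach's α = 0.35

Σσ²ᵢ = 1.27² + 1.43² + 1.53² + 1.19² = 7.4148
Covariances σ_ij = r_ij · s_i · s_j:
  σ(Q1,Q2) = 0.18 × 1.27 × 1.43 = 0.3269
  σ(Q1,Q3) = 0.04 × 1.27 × 1.53 = 0.0777
  σ(Q1,Q4) = 0.22 × 1.27 × 1.19 = 0.3325
  σ(Q2,Q3) = 0.12 × 1.43 × 1.53 = 0.2625
  σ(Q2,Q4) = 0.11 × 1.43 × 1.19 = 0.1872
  σ(Q3,Q4) = 0.07 × 1.53 × 1.19 = 0.1274
σ²_T = Σσ²ᵢ + 2·Σσ_ij = 7.4148 + 2 × 1.3142 = 10.0432
α = (4/3)·(1 − 7.4148/10.0432) = 0.35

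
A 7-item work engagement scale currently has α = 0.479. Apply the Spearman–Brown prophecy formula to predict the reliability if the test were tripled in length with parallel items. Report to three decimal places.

Length factor m = 3
α' = m·α / (1 + (m−1)·α)
   = 3 × 0.479 / (1 + (3 − 1) × 0.479)
   = 1.4370 / 1.9580 = 0.734

predicted reliability = 0.734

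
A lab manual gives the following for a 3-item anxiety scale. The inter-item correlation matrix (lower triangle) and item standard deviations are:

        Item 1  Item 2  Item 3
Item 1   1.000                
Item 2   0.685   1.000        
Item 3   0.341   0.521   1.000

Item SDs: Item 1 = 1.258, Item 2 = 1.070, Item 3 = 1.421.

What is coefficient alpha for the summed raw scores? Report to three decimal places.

Σσ²ᵢ = 1.258² + 1.070² + 1.421² = 4.7467
Covariances σ_ij = r_ij · s_i · s_j:
  σ(Item 1,Item 2) = 0.685 × 1.258 × 1.070 = 0.9221
  σ(Item 1,Item 3) = 0.341 × 1.258 × 1.421 = 0.6096
  σ(Item 2,Item 3) = 0.521 × 1.070 × 1.421 = 0.7922
σ²_T = Σσ²ᵢ + 2·Σσ_ij = 4.7467 + 2 × 2.3239 = 9.3945
α = (3/2)·(1 − 4.7467/9.3945) = 0.742

coefficient alpha = 0.742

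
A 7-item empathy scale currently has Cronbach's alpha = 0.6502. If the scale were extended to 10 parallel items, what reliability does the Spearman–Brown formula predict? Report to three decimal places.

Length factor m = 10/7 = 1.4286
α' = m·α / (1 + (m−1)·α)
   = 10/7 × 0.6502 / (1 + (10/7 − 1) × 0.6502)
   = 0.9289 / 1.2787 = 0.726

predicted reliability = 0.726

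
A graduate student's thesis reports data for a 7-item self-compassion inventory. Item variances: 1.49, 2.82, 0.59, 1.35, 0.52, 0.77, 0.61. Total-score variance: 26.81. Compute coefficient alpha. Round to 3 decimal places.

α = 0.812

Σσᵢ² = 1.49 + 2.82 + 0.59 + 1.35 + 0.52 + 0.77 + 0.61 = 8.15
α = (k/(k−1))·(1 − Σσᵢ²/Var(T)) = (7/6)·(1 − 8.15/26.81) = 0.812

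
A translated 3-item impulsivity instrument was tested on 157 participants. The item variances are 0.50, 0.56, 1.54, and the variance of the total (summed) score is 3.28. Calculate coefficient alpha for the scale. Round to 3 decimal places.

Σσ²ᵢ = 0.50 + 0.56 + 1.54 = 2.60
α = (k/(k−1))·(1 − Σσ²ᵢ/Var(T)) = (3/2)·(1 − 2.60/3.28) = 0.311

coefficient alpha = 0.311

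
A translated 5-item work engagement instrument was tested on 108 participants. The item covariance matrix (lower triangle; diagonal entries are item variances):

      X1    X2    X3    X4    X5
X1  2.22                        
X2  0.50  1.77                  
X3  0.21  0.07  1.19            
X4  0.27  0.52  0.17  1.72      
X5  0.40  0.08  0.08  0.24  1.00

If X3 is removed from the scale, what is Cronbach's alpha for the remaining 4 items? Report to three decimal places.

Cronbach's alpha = 0.500

Remaining items: X1, X2, X4, X5 (k = 4).
sum of item variances = 2.22 + 1.77 + 1.72 + 1.00 = 6.71
total variance = 6.71 + 2 × 2.01 = 10.73
α (item deleted) = (4/3)·(1 − 6.71/10.73) = 0.500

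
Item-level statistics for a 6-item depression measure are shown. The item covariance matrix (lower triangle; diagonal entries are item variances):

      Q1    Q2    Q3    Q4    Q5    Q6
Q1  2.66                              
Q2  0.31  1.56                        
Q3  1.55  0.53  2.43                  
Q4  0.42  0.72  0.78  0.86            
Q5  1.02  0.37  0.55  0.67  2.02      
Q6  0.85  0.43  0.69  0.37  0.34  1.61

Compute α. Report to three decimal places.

Σσ²ᵢ = 2.66 + 1.56 + 2.43 + 0.86 + 2.02 + 1.61 = 11.14
Sum of off-diagonal covariances = 9.60
σ²_T = 11.14 + 2 × 9.60 = 30.34
α = (k/(k−1))·(1 − Σσ²ᵢ/σ²_T) = (6/5)·(1 − 11.14/30.34) = 0.759

α = 0.759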